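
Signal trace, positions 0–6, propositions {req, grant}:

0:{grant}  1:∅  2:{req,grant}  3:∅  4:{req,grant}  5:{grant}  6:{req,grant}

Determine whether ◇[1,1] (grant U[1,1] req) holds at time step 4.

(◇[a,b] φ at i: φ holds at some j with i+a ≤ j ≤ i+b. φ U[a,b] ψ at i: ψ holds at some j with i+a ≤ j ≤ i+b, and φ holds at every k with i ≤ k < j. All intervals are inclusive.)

Holds

Check (grant U[1,1] req) at each j in [5,5]:
  j=5: holds
Found at j=5 → formula holds.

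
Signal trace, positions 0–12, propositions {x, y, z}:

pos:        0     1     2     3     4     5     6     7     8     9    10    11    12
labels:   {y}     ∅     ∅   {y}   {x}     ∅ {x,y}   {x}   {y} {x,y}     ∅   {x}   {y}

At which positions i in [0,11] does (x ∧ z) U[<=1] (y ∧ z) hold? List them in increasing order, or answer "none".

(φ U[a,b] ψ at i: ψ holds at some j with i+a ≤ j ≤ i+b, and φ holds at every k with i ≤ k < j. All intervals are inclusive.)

Evaluate at each i in [0,11]:
  i=0: ✗ (no rhs in [0,1])
  i=1: ✗ (no rhs in [1,2])
  i=2: ✗ (no rhs in [2,3])
  i=3: ✗ (no rhs in [3,4])
  i=4: ✗ (no rhs in [4,5])
  i=5: ✗ (no rhs in [5,6])
  i=6: ✗ (no rhs in [6,7])
  i=7: ✗ (no rhs in [7,8])
  i=8: ✗ (no rhs in [8,9])
  i=9: ✗ (no rhs in [9,10])
  i=10: ✗ (no rhs in [10,11])
  i=11: ✗ (no rhs in [11,12])

none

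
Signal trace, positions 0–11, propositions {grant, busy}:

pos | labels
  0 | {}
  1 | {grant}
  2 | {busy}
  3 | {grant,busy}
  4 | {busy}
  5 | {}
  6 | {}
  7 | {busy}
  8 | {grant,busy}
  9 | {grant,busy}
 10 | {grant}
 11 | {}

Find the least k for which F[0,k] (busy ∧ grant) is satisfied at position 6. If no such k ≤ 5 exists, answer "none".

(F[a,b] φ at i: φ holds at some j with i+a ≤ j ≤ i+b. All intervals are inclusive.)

2

Scan j = 6,7,… for (busy ∧ grant):
  j=6: fails
  j=7: fails
  j=8: holds
First hit at j=8, so smallest k = 8-6 = 2.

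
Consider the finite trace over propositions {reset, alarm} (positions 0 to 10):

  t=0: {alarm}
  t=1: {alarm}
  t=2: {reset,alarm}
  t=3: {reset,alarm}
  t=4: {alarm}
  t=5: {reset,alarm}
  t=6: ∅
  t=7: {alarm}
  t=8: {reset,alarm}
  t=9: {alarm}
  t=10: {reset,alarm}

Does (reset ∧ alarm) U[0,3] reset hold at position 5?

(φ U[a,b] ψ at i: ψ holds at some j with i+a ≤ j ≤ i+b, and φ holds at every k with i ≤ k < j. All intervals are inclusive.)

Yes

Need some j in [5,8] with reset, and (reset ∧ alarm) at every k in [5,j-1].
  j=5: reset holds; no prefix to check → satisfied.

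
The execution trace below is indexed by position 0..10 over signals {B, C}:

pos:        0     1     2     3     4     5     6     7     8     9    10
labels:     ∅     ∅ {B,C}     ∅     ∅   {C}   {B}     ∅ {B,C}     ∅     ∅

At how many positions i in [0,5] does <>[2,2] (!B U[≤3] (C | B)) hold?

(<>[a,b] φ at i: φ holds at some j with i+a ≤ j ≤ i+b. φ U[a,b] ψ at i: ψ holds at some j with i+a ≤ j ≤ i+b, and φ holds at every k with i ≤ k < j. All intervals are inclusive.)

6

Evaluate at each i in [0,5]:
  i=0: ✓ (witness j=2)
  i=1: ✓ (witness j=3)
  i=2: ✓ (witness j=4)
  i=3: ✓ (witness j=5)
  i=4: ✓ (witness j=6)
  i=5: ✓ (witness j=7)
Positions where it holds: {0, 1, 2, 3, 4, 5} → 6.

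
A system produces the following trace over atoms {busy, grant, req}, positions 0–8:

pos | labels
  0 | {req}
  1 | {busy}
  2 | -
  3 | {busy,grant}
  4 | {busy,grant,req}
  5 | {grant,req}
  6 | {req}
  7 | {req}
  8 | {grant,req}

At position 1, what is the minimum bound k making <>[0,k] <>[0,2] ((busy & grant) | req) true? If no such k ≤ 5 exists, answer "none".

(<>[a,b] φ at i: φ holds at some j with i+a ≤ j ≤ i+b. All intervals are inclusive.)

0

Scan j = 1,2,… for <>[0,2] ((busy & grant) | req):
  j=1: holds
First hit at j=1, so smallest k = 1-1 = 0.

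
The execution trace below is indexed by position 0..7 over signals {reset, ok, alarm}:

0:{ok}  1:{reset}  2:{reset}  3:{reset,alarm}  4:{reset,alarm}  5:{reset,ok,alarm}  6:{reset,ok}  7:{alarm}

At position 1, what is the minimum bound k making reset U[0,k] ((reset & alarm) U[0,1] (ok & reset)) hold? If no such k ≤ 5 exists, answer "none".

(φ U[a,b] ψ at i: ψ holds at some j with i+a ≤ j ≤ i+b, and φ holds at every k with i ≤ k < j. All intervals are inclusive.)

3

Need earliest j ≥ 1 with ((reset & alarm) U[0,1] (ok & reset)), and reset at every k in [1,j-1].
  j=1: rhs fails.
  j=2: rhs fails.
  j=3: rhs fails.
  j=4: rhs holds; lhs holds on [1,3]. k = 3.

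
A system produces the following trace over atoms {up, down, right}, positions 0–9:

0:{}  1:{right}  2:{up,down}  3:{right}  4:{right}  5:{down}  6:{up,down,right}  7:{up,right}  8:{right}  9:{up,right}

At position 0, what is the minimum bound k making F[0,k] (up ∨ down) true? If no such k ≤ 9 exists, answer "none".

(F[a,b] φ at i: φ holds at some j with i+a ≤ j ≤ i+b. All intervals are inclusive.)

Scan j = 0,1,… for (up ∨ down):
  j=0: fails
  j=1: fails
  j=2: holds
First hit at j=2, so smallest k = 2-0 = 2.

2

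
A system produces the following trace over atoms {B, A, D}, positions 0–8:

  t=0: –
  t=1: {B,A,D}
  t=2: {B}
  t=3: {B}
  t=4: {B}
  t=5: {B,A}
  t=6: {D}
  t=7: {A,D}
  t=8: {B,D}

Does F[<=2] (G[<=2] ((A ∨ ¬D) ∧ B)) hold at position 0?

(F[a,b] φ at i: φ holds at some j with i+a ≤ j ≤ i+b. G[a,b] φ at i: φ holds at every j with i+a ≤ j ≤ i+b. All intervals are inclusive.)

Holds

Check G[<=2] ((A ∨ ¬D) ∧ B) at each j in [0,2]:
  j=0: fails at 0
  j=1: holds on [1,3]
  j=2: holds on [2,4]
Found at j=1 → formula holds.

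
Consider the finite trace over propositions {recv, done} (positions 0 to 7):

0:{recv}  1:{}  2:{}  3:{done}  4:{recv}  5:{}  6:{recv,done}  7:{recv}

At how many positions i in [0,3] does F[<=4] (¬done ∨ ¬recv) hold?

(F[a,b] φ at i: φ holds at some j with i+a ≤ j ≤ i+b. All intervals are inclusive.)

4

Evaluate at each i in [0,3]:
  i=0: ✓ (witness j=0)
  i=1: ✓ (witness j=1)
  i=2: ✓ (witness j=2)
  i=3: ✓ (witness j=3)
Positions where it holds: {0, 1, 2, 3} → 4.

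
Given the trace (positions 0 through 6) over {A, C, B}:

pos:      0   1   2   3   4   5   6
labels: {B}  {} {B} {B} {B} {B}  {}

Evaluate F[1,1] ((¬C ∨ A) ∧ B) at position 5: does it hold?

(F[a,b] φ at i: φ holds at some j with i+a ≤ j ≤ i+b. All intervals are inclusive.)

Check ((¬C ∨ A) ∧ B) at each j in [6,6]:
  j=6: false
No position in the window satisfies it → formula fails.

False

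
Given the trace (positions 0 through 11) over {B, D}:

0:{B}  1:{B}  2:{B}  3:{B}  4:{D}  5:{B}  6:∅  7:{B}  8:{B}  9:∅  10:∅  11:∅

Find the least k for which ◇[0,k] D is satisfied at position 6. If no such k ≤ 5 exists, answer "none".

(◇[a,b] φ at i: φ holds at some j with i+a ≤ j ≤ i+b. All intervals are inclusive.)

none

Scan j = 6,7,… for D:
  j=6: fails
  j=7: fails
  j=8: fails
  j=9: fails
  j=10: fails
  j=11: fails
No j in [6,11] satisfies it → none.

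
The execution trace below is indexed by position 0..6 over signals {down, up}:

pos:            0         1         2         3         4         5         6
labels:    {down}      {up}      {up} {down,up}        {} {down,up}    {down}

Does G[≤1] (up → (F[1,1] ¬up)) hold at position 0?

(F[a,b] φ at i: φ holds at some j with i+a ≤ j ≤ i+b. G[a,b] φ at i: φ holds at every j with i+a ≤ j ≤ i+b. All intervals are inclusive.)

Check (up → (F[1,1] ¬up)) at every j in [0,1]:
  j=0: antecedent false → ✓
  j=1: antecedent true; consequent fails (none in [2,2]) → ✗
Fails at j=1 → formula fails.

Does not hold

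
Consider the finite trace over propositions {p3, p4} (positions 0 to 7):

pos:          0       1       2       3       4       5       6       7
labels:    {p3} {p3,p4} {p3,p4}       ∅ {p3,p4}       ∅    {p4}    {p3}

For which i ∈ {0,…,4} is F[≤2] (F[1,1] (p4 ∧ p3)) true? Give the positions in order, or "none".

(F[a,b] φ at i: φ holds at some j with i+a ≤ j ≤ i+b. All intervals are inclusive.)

0, 1, 2, 3

Evaluate at each i in [0,4]:
  i=0: ✓ (witness j=0)
  i=1: ✓ (witness j=1)
  i=2: ✓ (witness j=3)
  i=3: ✓ (witness j=3)
  i=4: ✗ (none in [4,6])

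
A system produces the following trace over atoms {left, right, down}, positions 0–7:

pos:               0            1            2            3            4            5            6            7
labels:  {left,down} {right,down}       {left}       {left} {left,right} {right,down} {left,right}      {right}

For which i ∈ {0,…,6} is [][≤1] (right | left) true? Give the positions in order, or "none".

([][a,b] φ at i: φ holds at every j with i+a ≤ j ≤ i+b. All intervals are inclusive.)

Evaluate at each i in [0,6]:
  i=0: ✓ (all of [0,1])
  i=1: ✓ (all of [1,2])
  i=2: ✓ (all of [2,3])
  i=3: ✓ (all of [3,4])
  i=4: ✓ (all of [4,5])
  i=5: ✓ (all of [5,6])
  i=6: ✓ (all of [6,7])

0, 1, 2, 3, 4, 5, 6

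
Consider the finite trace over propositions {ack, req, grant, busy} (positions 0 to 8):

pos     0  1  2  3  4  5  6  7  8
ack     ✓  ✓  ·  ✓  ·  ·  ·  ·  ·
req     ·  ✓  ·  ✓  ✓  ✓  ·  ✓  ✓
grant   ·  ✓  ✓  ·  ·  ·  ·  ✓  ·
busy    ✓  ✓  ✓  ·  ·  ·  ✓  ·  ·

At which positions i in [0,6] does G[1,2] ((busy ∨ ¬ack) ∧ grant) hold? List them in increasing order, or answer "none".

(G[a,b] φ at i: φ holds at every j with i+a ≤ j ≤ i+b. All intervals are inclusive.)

Evaluate at each i in [0,6]:
  i=0: ✓ (all of [1,2])
  i=1: ✗ (fails at j=3)
  i=2: ✗ (fails at j=3)
  i=3: ✗ (fails at j=4)
  i=4: ✗ (fails at j=5)
  i=5: ✗ (fails at j=6)
  i=6: ✗ (fails at j=8)

0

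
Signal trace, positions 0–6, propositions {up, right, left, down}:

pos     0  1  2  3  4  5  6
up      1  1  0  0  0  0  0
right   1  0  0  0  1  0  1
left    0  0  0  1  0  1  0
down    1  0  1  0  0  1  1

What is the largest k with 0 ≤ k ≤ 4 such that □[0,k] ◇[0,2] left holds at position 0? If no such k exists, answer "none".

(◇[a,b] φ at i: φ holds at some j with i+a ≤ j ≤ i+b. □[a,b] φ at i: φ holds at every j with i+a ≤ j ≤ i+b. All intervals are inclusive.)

none

◇[0,2] left must hold from j=0 onward; find where it first fails.
  j=0: fails → no k works.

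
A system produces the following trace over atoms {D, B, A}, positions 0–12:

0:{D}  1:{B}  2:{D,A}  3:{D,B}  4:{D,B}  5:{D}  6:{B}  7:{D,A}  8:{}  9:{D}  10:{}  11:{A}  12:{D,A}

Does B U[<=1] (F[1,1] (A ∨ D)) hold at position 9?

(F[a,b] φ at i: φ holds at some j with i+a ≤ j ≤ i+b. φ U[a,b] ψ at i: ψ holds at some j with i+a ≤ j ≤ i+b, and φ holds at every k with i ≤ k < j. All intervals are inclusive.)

Need some j in [9,10] with F[1,1] (A ∨ D), and B at every k in [9,j-1].
  j=9: F[1,1] (A ∨ D) — fails (none in [10,10]).
  j=10: F[1,1] (A ∨ D) holds, but B fails at k=9 → not this j.
No j in the window works → until fails.

No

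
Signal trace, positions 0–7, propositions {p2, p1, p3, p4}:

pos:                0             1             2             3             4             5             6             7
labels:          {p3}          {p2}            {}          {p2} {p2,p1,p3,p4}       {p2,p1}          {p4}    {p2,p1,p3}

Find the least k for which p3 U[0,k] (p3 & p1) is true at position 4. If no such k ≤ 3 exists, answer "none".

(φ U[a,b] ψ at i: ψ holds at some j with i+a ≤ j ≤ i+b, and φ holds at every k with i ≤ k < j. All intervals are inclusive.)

Need earliest j ≥ 4 with (p3 & p1), and p3 at every k in [4,j-1].
  j=4: rhs holds (empty prefix). k = 0.

0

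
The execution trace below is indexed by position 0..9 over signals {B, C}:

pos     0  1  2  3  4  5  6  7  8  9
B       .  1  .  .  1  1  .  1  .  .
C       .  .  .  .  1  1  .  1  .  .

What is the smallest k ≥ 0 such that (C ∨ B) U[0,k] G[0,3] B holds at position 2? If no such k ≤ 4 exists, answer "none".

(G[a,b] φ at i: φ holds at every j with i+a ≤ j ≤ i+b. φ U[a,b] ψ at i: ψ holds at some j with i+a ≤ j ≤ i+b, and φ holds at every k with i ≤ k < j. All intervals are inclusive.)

none

Need earliest j ≥ 2 with G[0,3] B, and (C ∨ B) at every k in [2,j-1].
  j=2: rhs fails.
  j=3: rhs fails.
  j=4: rhs fails.
  j=5: rhs fails.
  j=6: rhs fails.
No witness within the range → none.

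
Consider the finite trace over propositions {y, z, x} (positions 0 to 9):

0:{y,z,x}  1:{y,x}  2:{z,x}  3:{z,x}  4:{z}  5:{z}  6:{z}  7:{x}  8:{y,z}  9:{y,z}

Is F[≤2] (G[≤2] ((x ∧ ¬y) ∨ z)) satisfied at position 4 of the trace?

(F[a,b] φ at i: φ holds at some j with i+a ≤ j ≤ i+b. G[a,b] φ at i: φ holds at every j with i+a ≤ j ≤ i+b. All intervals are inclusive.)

Check G[≤2] ((x ∧ ¬y) ∨ z) at each j in [4,6]:
  j=4: holds on [4,6]
  j=5: holds on [5,7]
  j=6: holds on [6,8]
Found at j=4 → formula holds.

True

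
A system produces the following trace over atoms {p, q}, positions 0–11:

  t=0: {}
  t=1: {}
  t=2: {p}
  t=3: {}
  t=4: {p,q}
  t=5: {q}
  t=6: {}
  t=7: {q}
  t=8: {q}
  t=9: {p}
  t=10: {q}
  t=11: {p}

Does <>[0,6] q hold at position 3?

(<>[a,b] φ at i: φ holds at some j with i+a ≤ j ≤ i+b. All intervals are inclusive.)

Check q at each j in [3,9]:
  j=3: false
  j=4: true
  j=5: true
  j=6: false
  j=7: true
  j=8: true
  j=9: false
Found at j=4 → formula holds.

Yes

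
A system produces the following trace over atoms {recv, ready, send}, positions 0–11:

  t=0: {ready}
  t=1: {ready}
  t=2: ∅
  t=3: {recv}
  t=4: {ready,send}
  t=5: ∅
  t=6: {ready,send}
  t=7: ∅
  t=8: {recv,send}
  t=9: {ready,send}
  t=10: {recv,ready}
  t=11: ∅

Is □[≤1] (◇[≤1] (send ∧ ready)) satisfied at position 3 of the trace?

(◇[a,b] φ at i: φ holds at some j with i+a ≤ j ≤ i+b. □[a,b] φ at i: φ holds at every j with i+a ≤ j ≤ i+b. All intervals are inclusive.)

Check ◇[≤1] (send ∧ ready) at every j in [3,4]:
  j=3: holds (witness at 4)
  j=4: holds (witness at 4)
All positions satisfy it → formula holds.

True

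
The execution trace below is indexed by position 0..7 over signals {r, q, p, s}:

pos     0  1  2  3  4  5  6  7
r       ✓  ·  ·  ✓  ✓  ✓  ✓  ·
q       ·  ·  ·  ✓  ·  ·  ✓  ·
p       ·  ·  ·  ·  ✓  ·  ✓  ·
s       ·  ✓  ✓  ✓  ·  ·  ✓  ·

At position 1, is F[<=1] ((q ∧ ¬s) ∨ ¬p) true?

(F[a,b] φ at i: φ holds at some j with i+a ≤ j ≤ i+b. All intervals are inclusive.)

Check ((q ∧ ¬s) ∨ ¬p) at each j in [1,2]:
  j=1: true
  j=2: true
Found at j=1 → formula holds.

Yes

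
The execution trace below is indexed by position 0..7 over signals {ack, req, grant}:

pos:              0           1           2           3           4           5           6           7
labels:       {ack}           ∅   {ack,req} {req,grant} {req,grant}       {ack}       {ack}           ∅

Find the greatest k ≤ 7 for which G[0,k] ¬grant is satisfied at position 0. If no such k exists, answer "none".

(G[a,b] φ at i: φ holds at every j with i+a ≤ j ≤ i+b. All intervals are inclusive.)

2

¬grant must hold from j=0 onward; find where it first fails.
  j=0: holds
  j=1: holds
  j=2: holds
  j=3: fails
Holds on [0,2], so largest k = 2.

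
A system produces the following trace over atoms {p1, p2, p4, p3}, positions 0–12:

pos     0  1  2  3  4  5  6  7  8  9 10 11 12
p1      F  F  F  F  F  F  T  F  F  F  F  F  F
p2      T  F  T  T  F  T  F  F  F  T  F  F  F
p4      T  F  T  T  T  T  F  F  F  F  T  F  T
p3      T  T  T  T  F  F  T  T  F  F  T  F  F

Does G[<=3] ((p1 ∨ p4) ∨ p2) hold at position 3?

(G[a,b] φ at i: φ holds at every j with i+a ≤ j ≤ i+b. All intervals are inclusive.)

Check ((p1 ∨ p4) ∨ p2) at every j in [3,6]:
  j=3: true
  j=4: true
  j=5: true
  j=6: true
All positions satisfy it → formula holds.

True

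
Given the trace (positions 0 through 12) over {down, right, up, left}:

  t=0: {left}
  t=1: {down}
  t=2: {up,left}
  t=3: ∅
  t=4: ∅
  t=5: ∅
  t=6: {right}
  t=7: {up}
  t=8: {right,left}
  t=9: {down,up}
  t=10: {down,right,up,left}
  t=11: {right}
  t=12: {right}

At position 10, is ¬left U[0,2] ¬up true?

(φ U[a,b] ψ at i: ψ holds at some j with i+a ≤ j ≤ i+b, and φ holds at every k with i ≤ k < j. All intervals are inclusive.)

False

Need some j in [10,12] with ¬up, and ¬left at every k in [10,j-1].
  j=10: ¬up false.
  j=11: ¬up holds, but ¬left fails at k=10 → not this j.
  j=12: ¬up holds, but ¬left fails at k=10 → not this j.
No j in the window works → until fails.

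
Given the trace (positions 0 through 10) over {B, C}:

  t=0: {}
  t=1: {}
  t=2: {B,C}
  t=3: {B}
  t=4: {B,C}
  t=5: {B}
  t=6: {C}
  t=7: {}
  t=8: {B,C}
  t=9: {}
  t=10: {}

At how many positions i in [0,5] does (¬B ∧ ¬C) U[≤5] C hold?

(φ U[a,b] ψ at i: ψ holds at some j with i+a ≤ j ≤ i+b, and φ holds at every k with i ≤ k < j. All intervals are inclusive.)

Evaluate at each i in [0,5]:
  i=0: ✓ (rhs at j=2; lhs holds on [0,1])
  i=1: ✓ (rhs at j=2; lhs holds on [1,1])
  i=2: ✓ (rhs at j=2)
  i=3: ✗ (lhs fails at k=3 before rhs at j=4)
  i=4: ✓ (rhs at j=4)
  i=5: ✗ (lhs fails at k=5 before rhs at j=6)
Positions where it holds: {0, 1, 2, 4} → 4.

4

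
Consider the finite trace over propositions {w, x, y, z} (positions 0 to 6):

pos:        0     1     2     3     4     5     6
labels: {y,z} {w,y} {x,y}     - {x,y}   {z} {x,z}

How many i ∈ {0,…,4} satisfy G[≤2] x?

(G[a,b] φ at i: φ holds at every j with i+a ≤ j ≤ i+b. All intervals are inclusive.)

Evaluate at each i in [0,4]:
  i=0: ✗ (fails at j=0)
  i=1: ✗ (fails at j=1)
  i=2: ✗ (fails at j=3)
  i=3: ✗ (fails at j=3)
  i=4: ✗ (fails at j=5)
Positions where it holds: {} → 0.

0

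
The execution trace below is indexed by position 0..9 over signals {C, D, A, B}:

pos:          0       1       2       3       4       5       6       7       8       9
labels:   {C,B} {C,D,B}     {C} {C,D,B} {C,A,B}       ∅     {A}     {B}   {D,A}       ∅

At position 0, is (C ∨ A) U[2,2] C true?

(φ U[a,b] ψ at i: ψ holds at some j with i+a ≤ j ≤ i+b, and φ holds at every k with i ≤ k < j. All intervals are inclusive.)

Need some j in [2,2] with C, and (C ∨ A) at every k in [0,j-1].
  j=2: C holds; (C ∨ A) holds at every k in [0,1] → satisfied.

Holds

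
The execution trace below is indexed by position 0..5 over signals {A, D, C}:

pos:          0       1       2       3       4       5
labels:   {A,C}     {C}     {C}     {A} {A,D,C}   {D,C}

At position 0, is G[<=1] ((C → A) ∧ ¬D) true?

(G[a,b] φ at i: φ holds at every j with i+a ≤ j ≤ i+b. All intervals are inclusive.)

No

Check ((C → A) ∧ ¬D) at every j in [0,1]:
  j=0: true
  j=1: false
Fails at j=1 → formula fails.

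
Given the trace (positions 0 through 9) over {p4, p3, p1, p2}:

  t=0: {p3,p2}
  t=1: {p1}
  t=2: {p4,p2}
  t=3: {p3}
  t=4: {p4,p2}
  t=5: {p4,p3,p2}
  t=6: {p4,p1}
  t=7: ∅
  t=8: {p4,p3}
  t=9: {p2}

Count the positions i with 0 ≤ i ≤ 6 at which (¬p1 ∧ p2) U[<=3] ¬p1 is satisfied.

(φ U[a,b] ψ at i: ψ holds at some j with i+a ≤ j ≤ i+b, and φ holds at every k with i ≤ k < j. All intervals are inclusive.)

Evaluate at each i in [0,6]:
  i=0: ✓ (rhs at j=0)
  i=1: ✗ (lhs fails at k=1 before rhs at j=2)
  i=2: ✓ (rhs at j=2)
  i=3: ✓ (rhs at j=3)
  i=4: ✓ (rhs at j=4)
  i=5: ✓ (rhs at j=5)
  i=6: ✗ (lhs fails at k=6 before rhs at j=7)
Positions where it holds: {0, 2, 3, 4, 5} → 5.

5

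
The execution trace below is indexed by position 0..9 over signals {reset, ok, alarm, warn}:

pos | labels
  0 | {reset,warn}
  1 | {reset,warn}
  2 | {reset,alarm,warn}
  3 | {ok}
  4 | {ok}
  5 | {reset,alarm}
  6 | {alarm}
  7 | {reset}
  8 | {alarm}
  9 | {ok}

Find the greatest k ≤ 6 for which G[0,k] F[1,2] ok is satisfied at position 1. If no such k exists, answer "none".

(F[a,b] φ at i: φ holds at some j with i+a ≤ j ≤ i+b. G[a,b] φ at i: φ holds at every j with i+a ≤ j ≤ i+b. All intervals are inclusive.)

F[1,2] ok must hold from j=1 onward; find where it first fails.
  j=1: holds
  j=2: holds
  j=3: holds
  j=4: fails
Holds on [1,3], so largest k = 2.

2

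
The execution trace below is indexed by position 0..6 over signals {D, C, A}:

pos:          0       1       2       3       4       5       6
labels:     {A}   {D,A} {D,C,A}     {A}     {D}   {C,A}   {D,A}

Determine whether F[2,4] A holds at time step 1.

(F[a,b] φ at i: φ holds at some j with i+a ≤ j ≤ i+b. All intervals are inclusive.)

Yes

Check A at each j in [3,5]:
  j=3: true
  j=4: false
  j=5: true
Found at j=3 → formula holds.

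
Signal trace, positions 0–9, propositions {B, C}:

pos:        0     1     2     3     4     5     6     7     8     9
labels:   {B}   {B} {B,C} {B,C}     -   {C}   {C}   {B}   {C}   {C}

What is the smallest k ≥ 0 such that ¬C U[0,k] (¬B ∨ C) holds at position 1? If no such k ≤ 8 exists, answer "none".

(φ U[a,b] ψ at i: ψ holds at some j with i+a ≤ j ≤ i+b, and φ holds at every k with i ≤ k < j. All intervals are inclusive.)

Need earliest j ≥ 1 with (¬B ∨ C), and ¬C at every k in [1,j-1].
  j=1: rhs fails.
  j=2: rhs holds; lhs holds on [1,1]. k = 1.

1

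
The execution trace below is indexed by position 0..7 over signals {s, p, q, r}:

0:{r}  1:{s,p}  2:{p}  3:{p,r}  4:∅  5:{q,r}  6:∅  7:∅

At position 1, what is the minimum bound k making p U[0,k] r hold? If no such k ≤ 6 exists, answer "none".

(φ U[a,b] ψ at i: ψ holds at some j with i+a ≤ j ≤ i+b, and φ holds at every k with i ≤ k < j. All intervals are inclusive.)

Need earliest j ≥ 1 with r, and p at every k in [1,j-1].
  j=1: rhs fails.
  j=2: rhs fails.
  j=3: rhs holds; lhs holds on [1,2]. k = 2.

2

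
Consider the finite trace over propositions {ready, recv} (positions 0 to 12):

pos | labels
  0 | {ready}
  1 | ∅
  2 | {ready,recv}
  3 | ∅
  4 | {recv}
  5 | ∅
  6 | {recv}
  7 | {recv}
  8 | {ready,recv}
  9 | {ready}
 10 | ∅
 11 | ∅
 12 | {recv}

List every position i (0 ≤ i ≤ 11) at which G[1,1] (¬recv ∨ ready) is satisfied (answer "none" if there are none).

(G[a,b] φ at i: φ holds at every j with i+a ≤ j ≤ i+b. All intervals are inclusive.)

Evaluate at each i in [0,11]:
  i=0: ✓ (all of [1,1])
  i=1: ✓ (all of [2,2])
  i=2: ✓ (all of [3,3])
  i=3: ✗ (fails at j=4)
  i=4: ✓ (all of [5,5])
  i=5: ✗ (fails at j=6)
  i=6: ✗ (fails at j=7)
  i=7: ✓ (all of [8,8])
  i=8: ✓ (all of [9,9])
  i=9: ✓ (all of [10,10])
  i=10: ✓ (all of [11,11])
  i=11: ✗ (fails at j=12)

0, 1, 2, 4, 7, 8, 9, 10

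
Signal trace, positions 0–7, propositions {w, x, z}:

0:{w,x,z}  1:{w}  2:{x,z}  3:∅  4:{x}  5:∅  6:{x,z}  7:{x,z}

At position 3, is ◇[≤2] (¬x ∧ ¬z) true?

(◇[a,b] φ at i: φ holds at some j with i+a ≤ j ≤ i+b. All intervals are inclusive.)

True

Check (¬x ∧ ¬z) at each j in [3,5]:
  j=3: true
  j=4: false
  j=5: true
Found at j=3 → formula holds.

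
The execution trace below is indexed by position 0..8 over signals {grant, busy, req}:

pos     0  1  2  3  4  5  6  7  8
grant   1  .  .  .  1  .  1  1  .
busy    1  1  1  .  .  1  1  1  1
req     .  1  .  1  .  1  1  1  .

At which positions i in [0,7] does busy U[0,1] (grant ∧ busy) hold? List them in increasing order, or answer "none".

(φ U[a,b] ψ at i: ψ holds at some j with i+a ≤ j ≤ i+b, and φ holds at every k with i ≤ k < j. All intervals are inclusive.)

Evaluate at each i in [0,7]:
  i=0: ✓ (rhs at j=0)
  i=1: ✗ (no rhs in [1,2])
  i=2: ✗ (no rhs in [2,3])
  i=3: ✗ (no rhs in [3,4])
  i=4: ✗ (no rhs in [4,5])
  i=5: ✓ (rhs at j=6; lhs holds on [5,5])
  i=6: ✓ (rhs at j=6)
  i=7: ✓ (rhs at j=7)

0, 5, 6, 7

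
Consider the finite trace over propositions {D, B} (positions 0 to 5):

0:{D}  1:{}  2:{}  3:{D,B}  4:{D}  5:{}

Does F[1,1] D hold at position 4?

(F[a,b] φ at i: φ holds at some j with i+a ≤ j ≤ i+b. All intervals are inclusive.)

Check D at each j in [5,5]:
  j=5: false
No position in the window satisfies it → formula fails.

Does not hold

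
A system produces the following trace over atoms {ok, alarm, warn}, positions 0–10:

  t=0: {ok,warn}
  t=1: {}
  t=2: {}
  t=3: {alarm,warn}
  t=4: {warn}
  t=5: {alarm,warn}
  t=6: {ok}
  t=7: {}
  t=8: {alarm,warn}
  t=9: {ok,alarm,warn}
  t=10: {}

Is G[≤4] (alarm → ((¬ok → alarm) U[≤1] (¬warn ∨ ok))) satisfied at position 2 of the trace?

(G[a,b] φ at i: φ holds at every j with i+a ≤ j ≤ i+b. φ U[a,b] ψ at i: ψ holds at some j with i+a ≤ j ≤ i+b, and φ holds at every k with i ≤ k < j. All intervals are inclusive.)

Check (alarm → ((¬ok → alarm) U[≤1] (¬warn ∨ ok))) at every j in [2,6]:
  j=2: antecedent false → ✓
  j=3: antecedent true; consequent fails → ✗
  j=4: antecedent false → ✓
  j=5: antecedent true; consequent holds → ✓
  j=6: antecedent false → ✓
Fails at j=3 → formula fails.

Does not hold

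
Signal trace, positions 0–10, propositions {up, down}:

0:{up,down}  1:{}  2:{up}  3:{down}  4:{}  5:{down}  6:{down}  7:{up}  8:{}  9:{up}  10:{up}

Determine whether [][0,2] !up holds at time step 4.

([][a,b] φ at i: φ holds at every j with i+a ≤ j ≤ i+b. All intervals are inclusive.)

Check !up at every j in [4,6]:
  j=4: true
  j=5: true
  j=6: true
All positions satisfy it → formula holds.

Holds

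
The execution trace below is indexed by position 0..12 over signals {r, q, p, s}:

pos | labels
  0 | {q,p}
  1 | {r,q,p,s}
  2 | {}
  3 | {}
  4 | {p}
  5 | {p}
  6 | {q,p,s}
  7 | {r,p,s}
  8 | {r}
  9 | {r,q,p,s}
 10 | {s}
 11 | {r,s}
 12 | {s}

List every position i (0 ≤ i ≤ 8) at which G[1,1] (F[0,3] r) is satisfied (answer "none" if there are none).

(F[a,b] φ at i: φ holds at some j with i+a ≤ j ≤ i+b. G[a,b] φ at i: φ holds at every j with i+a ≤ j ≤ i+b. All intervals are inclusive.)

0, 3, 4, 5, 6, 7, 8

Evaluate at each i in [0,8]:
  i=0: ✓ (all of [1,1])
  i=1: ✗ (fails at j=2)
  i=2: ✗ (fails at j=3)
  i=3: ✓ (all of [4,4])
  i=4: ✓ (all of [5,5])
  i=5: ✓ (all of [6,6])
  i=6: ✓ (all of [7,7])
  i=7: ✓ (all of [8,8])
  i=8: ✓ (all of [9,9])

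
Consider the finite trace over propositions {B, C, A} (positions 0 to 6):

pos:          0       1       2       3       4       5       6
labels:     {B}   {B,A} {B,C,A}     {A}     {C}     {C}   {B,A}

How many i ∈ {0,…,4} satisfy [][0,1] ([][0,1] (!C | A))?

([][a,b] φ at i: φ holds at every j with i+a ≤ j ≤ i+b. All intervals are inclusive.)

2

Evaluate at each i in [0,4]:
  i=0: ✓ (all of [0,1])
  i=1: ✓ (all of [1,2])
  i=2: ✗ (fails at j=3)
  i=3: ✗ (fails at j=3)
  i=4: ✗ (fails at j=4)
Positions where it holds: {0, 1} → 2.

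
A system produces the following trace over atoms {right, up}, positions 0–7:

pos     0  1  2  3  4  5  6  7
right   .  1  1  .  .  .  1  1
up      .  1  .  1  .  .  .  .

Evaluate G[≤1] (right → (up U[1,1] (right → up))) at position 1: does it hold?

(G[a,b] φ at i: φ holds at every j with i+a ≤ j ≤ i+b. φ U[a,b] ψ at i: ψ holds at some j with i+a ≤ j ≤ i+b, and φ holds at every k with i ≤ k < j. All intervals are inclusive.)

Does not hold

Check (right → (up U[1,1] (right → up))) at every j in [1,2]:
  j=1: antecedent true; consequent fails → ✗
  j=2: antecedent true; consequent fails → ✗
Fails at j=1 → formula fails.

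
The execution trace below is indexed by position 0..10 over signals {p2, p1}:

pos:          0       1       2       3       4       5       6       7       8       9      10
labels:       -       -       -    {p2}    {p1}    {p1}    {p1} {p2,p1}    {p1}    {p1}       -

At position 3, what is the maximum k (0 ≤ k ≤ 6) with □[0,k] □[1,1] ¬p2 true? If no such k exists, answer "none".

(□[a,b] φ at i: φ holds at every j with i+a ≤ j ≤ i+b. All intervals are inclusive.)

□[1,1] ¬p2 must hold from j=3 onward; find where it first fails.
  j=3: holds
  j=4: holds
  j=5: holds
  j=6: fails
Holds on [3,5], so largest k = 2.

2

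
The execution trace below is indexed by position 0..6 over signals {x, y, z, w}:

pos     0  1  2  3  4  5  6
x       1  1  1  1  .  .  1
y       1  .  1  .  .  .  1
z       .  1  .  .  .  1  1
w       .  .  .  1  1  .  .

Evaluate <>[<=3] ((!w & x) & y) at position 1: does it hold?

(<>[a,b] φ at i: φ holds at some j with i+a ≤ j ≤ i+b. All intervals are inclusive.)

Holds

Check ((!w & x) & y) at each j in [1,4]:
  j=1: false
  j=2: true
  j=3: false
  j=4: false
Found at j=2 → formula holds.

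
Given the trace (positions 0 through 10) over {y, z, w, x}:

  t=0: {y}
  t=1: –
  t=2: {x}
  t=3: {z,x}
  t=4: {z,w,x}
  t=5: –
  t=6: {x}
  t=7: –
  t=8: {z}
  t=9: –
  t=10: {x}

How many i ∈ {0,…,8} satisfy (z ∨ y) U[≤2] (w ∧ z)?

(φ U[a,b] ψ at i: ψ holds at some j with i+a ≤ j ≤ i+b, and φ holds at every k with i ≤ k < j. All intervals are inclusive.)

2

Evaluate at each i in [0,8]:
  i=0: ✗ (no rhs in [0,2])
  i=1: ✗ (no rhs in [1,3])
  i=2: ✗ (lhs fails at k=2 before rhs at j=4)
  i=3: ✓ (rhs at j=4; lhs holds on [3,3])
  i=4: ✓ (rhs at j=4)
  i=5: ✗ (no rhs in [5,7])
  i=6: ✗ (no rhs in [6,8])
  i=7: ✗ (no rhs in [7,9])
  i=8: ✗ (no rhs in [8,10])
Positions where it holds: {3, 4} → 2.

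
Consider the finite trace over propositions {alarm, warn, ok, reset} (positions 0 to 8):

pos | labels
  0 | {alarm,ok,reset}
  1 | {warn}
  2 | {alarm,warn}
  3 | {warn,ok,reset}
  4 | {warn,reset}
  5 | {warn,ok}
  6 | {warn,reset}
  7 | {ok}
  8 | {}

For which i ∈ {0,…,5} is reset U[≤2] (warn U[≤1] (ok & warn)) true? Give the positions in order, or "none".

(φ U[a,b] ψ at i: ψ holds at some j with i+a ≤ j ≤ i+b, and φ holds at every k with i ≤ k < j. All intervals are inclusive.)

2, 3, 4, 5

Evaluate at each i in [0,5]:
  i=0: ✗ (lhs fails at k=1 before rhs at j=2)
  i=1: ✗ (lhs fails at k=1 before rhs at j=2)
  i=2: ✓ (rhs at j=2)
  i=3: ✓ (rhs at j=3)
  i=4: ✓ (rhs at j=4)
  i=5: ✓ (rhs at j=5)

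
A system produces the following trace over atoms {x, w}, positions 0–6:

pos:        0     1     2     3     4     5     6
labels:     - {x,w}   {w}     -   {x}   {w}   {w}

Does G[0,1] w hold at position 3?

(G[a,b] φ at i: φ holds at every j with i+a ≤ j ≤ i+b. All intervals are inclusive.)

No

Check w at every j in [3,4]:
  j=3: false
  j=4: false
Fails at j=3 → formula fails.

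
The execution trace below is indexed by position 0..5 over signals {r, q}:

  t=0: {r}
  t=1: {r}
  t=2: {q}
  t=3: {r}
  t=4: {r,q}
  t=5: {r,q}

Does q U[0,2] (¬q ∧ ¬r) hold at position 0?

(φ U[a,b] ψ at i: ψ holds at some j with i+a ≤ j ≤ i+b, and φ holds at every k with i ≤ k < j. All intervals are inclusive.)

Does not hold

Need some j in [0,2] with (¬q ∧ ¬r), and q at every k in [0,j-1].
  j=0: (¬q ∧ ¬r) false.
  j=1: (¬q ∧ ¬r) false.
  j=2: (¬q ∧ ¬r) false.
No j in the window works → until fails.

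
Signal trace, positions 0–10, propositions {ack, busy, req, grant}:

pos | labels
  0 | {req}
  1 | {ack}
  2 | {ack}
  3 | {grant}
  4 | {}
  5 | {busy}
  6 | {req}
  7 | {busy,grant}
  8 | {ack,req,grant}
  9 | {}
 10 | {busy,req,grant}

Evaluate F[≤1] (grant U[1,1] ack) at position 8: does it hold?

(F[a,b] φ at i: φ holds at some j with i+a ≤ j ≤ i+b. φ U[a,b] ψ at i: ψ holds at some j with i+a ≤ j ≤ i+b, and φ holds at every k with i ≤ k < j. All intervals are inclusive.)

Check (grant U[1,1] ack) at each j in [8,9]:
  j=8: fails
  j=9: fails
No position in the window satisfies it → formula fails.

No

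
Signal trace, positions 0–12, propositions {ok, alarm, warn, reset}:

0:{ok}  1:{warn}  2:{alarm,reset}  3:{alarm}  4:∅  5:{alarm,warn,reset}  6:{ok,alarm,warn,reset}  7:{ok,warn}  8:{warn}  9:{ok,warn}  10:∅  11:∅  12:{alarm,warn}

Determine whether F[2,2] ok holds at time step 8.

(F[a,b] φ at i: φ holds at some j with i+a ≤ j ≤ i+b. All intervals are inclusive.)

No

Check ok at each j in [10,10]:
  j=10: false
No position in the window satisfies it → formula fails.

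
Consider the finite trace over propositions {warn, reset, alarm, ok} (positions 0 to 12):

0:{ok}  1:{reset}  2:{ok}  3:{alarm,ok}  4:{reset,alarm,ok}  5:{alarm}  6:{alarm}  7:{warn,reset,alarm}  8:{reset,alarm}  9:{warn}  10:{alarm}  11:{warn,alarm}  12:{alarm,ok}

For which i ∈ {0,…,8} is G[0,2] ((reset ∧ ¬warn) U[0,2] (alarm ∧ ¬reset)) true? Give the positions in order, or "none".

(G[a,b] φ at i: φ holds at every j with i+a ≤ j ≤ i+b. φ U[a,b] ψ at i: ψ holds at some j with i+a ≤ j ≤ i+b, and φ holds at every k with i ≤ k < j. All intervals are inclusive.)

3, 4

Evaluate at each i in [0,8]:
  i=0: ✗ (fails at j=0)
  i=1: ✗ (fails at j=1)
  i=2: ✗ (fails at j=2)
  i=3: ✓ (all of [3,5])
  i=4: ✓ (all of [4,6])
  i=5: ✗ (fails at j=7)
  i=6: ✗ (fails at j=7)
  i=7: ✗ (fails at j=7)
  i=8: ✗ (fails at j=8)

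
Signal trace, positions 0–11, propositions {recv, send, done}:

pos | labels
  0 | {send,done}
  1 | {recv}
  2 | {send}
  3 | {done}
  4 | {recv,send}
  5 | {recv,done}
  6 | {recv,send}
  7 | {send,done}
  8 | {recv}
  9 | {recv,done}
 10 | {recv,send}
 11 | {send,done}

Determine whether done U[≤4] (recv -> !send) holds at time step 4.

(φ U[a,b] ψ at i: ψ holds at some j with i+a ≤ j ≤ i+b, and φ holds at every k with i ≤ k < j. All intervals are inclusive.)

Need some j in [4,8] with (recv -> !send), and done at every k in [4,j-1].
  j=4: (recv -> !send) false.
  j=5: (recv -> !send) holds, but done fails at k=4 → not this j.
  j=6: (recv -> !send) false.
  j=7: (recv -> !send) holds, but done fails at k=4 → not this j.
  j=8: (recv -> !send) holds, but done fails at k=4 → not this j.
No j in the window works → until fails.

No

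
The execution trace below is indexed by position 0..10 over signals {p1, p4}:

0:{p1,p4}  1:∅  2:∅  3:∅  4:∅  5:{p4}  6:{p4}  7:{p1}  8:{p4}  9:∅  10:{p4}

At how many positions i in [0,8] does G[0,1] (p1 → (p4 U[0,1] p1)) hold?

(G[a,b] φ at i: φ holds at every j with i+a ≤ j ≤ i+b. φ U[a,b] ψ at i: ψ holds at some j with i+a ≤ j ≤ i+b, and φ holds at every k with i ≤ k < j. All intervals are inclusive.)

Evaluate at each i in [0,8]:
  i=0: ✓ (all of [0,1])
  i=1: ✓ (all of [1,2])
  i=2: ✓ (all of [2,3])
  i=3: ✓ (all of [3,4])
  i=4: ✓ (all of [4,5])
  i=5: ✓ (all of [5,6])
  i=6: ✓ (all of [6,7])
  i=7: ✓ (all of [7,8])
  i=8: ✓ (all of [8,9])
Positions where it holds: {0, 1, 2, 3, 4, 5, 6, 7, 8} → 9.

9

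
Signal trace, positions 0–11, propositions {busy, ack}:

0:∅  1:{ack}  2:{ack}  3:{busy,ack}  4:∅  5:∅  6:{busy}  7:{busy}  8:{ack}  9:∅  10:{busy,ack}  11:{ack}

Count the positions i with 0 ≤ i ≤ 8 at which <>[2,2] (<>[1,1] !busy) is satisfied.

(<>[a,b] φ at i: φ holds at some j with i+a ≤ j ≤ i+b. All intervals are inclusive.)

Evaluate at each i in [0,8]:
  i=0: ✗ (none in [2,2])
  i=1: ✓ (witness j=3)
  i=2: ✓ (witness j=4)
  i=3: ✗ (none in [5,5])
  i=4: ✗ (none in [6,6])
  i=5: ✓ (witness j=7)
  i=6: ✓ (witness j=8)
  i=7: ✗ (none in [9,9])
  i=8: ✓ (witness j=10)
Positions where it holds: {1, 2, 5, 6, 8} → 5.

5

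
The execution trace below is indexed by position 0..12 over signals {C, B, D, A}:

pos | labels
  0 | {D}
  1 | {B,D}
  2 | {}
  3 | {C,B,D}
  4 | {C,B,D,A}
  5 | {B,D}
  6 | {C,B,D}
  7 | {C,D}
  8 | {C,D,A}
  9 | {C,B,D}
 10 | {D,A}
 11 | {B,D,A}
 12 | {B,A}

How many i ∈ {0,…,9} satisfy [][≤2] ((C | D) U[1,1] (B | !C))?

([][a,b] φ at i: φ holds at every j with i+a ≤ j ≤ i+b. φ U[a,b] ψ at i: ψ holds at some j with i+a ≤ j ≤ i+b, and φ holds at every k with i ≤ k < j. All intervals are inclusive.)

Evaluate at each i in [0,9]:
  i=0: ✗ (fails at j=2)
  i=1: ✗ (fails at j=2)
  i=2: ✗ (fails at j=2)
  i=3: ✓ (all of [3,5])
  i=4: ✗ (fails at j=6)
  i=5: ✗ (fails at j=6)
  i=6: ✗ (fails at j=6)
  i=7: ✗ (fails at j=7)
  i=8: ✓ (all of [8,10])
  i=9: ✓ (all of [9,11])
Positions where it holds: {3, 8, 9} → 3.

3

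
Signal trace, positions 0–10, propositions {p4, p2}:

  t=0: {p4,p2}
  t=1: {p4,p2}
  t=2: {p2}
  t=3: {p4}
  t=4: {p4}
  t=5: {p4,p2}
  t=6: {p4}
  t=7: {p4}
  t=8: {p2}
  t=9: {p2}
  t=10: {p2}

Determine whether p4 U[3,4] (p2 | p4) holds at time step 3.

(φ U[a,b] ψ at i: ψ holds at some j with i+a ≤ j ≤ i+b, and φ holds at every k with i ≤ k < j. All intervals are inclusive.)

Need some j in [6,7] with (p2 | p4), and p4 at every k in [3,j-1].
  j=6: (p2 | p4) holds; p4 holds at every k in [3,5] → satisfied.

True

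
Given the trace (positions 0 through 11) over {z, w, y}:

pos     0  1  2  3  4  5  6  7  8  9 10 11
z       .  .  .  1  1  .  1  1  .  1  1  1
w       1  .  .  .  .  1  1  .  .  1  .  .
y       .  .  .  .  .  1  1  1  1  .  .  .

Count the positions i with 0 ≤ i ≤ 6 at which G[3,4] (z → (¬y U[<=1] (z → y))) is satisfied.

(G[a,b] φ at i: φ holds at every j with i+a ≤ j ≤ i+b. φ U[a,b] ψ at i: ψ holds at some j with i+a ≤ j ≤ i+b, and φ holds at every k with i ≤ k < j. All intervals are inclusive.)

Evaluate at each i in [0,6]:
  i=0: ✗ (fails at j=3)
  i=1: ✓ (all of [4,5])
  i=2: ✓ (all of [5,6])
  i=3: ✓ (all of [6,7])
  i=4: ✓ (all of [7,8])
  i=5: ✗ (fails at j=9)
  i=6: ✗ (fails at j=9)
Positions where it holds: {1, 2, 3, 4} → 4.

4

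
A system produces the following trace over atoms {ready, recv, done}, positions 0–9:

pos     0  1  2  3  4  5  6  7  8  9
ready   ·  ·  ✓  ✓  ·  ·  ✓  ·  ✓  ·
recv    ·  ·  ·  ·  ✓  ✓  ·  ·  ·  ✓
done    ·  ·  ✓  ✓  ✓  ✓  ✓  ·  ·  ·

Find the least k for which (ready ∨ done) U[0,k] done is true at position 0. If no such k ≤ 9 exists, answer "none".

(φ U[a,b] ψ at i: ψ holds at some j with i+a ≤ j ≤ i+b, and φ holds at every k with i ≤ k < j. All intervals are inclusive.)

Need earliest j ≥ 0 with done, and (ready ∨ done) at every k in [0,j-1].
  j=0: rhs fails.
  j=1: rhs fails.
  j=2: rhs holds but lhs fails at k=0.
  j=3: rhs holds but lhs fails at k=0.
  j=4: rhs holds but lhs fails at k=0.
  j=5: rhs holds but lhs fails at k=0.
  j=6: rhs holds but lhs fails at k=0.
  j=7: rhs fails.
  j=8: rhs fails.
  j=9: rhs fails.
No witness within the range → none.

none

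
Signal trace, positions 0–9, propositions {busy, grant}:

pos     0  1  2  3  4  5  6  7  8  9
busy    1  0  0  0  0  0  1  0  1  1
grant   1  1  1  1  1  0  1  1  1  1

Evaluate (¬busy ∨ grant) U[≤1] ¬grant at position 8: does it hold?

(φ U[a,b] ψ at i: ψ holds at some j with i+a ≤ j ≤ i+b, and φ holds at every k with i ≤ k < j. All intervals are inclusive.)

No

Need some j in [8,9] with ¬grant, and (¬busy ∨ grant) at every k in [8,j-1].
  j=8: ¬grant false.
  j=9: ¬grant false.
No j in the window works → until fails.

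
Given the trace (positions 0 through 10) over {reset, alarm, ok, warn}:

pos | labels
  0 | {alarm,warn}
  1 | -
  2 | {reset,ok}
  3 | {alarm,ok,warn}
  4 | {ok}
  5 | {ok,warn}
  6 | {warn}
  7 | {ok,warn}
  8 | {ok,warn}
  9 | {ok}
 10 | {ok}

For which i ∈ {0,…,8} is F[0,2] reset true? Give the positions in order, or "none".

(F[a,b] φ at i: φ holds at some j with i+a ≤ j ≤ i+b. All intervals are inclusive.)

Evaluate at each i in [0,8]:
  i=0: ✓ (witness j=2)
  i=1: ✓ (witness j=2)
  i=2: ✓ (witness j=2)
  i=3: ✗ (none in [3,5])
  i=4: ✗ (none in [4,6])
  i=5: ✗ (none in [5,7])
  i=6: ✗ (none in [6,8])
  i=7: ✗ (none in [7,9])
  i=8: ✗ (none in [8,10])

0, 1, 2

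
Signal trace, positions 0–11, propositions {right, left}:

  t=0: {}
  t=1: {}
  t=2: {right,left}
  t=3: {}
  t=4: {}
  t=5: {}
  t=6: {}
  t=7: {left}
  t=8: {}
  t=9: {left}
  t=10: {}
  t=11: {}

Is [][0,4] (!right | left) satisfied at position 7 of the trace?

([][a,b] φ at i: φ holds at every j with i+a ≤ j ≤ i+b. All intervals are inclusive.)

True

Check (!right | left) at every j in [7,11]:
  j=7: true
  j=8: true
  j=9: true
  j=10: true
  j=11: true
All positions satisfy it → formula holds.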